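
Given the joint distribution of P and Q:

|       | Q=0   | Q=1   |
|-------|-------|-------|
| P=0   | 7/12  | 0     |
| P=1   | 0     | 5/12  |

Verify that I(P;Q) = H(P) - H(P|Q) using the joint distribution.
Left side, from I(P;Q) = H(P) + H(Q) - H(P,Q):
Marginal P(P) (row sums):
  P(P=0) = 7/12 + 0 = 7/12
  P(P=1) = 0 + 5/12 = 5/12
Marginal P(Q) (column sums):
  P(Q=0) = 7/12 + 0 = 7/12
  P(Q=1) = 0 + 5/12 = 5/12

H(P) = -[(7/12)·log₂(7/12) + (5/12)·log₂(5/12)]
  = 0.4536 + 0.5263
  = 0.9799 bits
H(Q) = -[(7/12)·log₂(7/12) + (5/12)·log₂(5/12)]
  = 0.4536 + 0.5263
  = 0.9799 bits
H(P,Q) = -[(7/12)·log₂(7/12) + (5/12)·log₂(5/12)]
  = 0.4536 + 0.5263
  = 0.9799 bits

I(P;Q) = H(P) + H(Q) - H(P,Q)
  = 0.9799 + 0.9799 - 0.9799
  = 0.9799 bits

Right side, with H(P|Q) computed directly from the conditional probabilities:
H(P|Q) = -Σ P(P,Q)·log₂ P(P|Q), where P(P|Q) = P(P,Q) / P(Q)
  (cells with P(P,Q) = 0 contribute 0)
  (P=0,Q=0): P(P|Q) = (7/12)/(7/12) = 1;  -(7/12)·log₂(1) = 0.0000
  (P=1,Q=1): P(P|Q) = (5/12)/(5/12) = 1;  -(5/12)·log₂(1) = 0.0000
H(P|Q) = 0.0000 + 0.0000
  = 0.0000 bits
H(P) - H(P|Q) = 0.9799 - 0.0000 = 0.9799 bits

Both sides equal 0.9799 bits, so I(P;Q) = H(P) - H(P|Q) ✓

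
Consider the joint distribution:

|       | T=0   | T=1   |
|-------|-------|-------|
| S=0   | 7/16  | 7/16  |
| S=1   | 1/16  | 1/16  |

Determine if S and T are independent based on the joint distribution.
Marginal P(S) (row sums):
  P(S=0) = 7/16 + 7/16 = 7/8
  P(S=1) = 1/16 + 1/16 = 1/8
Marginal P(T) (column sums):
  P(T=0) = 7/16 + 1/16 = 1/2
  P(T=1) = 7/16 + 1/16 = 1/2

S and T are independent iff P(S=i,T=j) = P(S=i)·P(T=j) for every cell.
  P(S=0)·P(T=0) = 7/8 × 1/2 = 7/16 = P(S=0,T=0) ✓
  P(S=0)·P(T=1) = 7/8 × 1/2 = 7/16 = P(S=0,T=1) ✓
  P(S=1)·P(T=0) = 1/8 × 1/2 = 1/16 = P(S=1,T=0) ✓
  P(S=1)·P(T=1) = 1/8 × 1/2 = 1/16 = P(S=1,T=1) ✓

Yes, S and T are independent: every cell factors, so I(S;T) = 0 bits.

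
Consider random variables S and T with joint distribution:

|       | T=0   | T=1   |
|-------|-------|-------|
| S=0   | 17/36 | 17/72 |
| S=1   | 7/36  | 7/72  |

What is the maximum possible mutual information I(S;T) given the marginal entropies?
The upper bound on mutual information is I(S;T) ≤ min(H(S), H(T)).

Marginal P(S) (row sums):
  P(S=0) = 17/36 + 17/72 = 17/24
  P(S=1) = 7/36 + 7/72 = 7/24
Marginal P(T) (column sums):
  P(T=0) = 17/36 + 7/36 = 2/3
  P(T=1) = 17/72 + 7/72 = 1/3

H(S) = -[(17/24)·log₂(17/24) + (7/24)·log₂(7/24)]
  = 0.3524 + 0.5185
  = 0.8709 bits
H(T) = -[(2/3)·log₂(2/3) + (1/3)·log₂(1/3)]
  = 0.3900 + 0.5283
  = 0.9183 bits

Maximum possible I(S;T) = min(0.8709, 0.9183) = 0.8709 bits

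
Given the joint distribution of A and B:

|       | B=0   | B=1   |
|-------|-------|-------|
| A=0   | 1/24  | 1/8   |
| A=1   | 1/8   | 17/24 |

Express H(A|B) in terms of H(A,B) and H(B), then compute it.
H(A|B) = H(A,B) - H(B)

Marginal P(B) (column sums):
  P(B=0) = 1/24 + 1/8 = 1/6
  P(B=1) = 1/8 + 17/24 = 5/6

H(A,B) = -[(1/24)·log₂(1/24) + (1/8)·log₂(1/8) + (1/8)·log₂(1/8) + (17/24)·log₂(17/24)]
  = 0.1910 + 0.3750 + 0.3750 + 0.3524
  = 1.2934 bits
H(B) = -[(1/6)·log₂(1/6) + (5/6)·log₂(5/6)]
  = 0.4308 + 0.2192
  = 0.6500 bits

H(A|B) = 1.2934 - 0.6500 = 0.6434 bits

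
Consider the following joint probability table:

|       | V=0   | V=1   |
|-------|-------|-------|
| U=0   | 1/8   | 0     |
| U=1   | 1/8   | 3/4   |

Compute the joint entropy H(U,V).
H(U,V) = -Σ P(U,V) log₂ P(U,V), summed over the non-zero cells:
H(U,V) = -[(1/8)·log₂(1/8) + (1/8)·log₂(1/8) + (3/4)·log₂(3/4)]
  = 0.3750 + 0.3750 + 0.3113
  = 1.0613 bits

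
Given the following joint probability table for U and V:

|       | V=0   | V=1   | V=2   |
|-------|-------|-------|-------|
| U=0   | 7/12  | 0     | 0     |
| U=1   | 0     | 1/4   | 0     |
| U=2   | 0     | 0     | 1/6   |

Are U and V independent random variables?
Marginal P(U) (row sums):
  P(U=0) = 7/12 + 0 + 0 = 7/12
  P(U=1) = 0 + 1/4 + 0 = 1/4
  P(U=2) = 0 + 0 + 1/6 = 1/6
Marginal P(V) (column sums):
  P(V=0) = 7/12 + 0 + 0 = 7/12
  P(V=1) = 0 + 1/4 + 0 = 1/4
  P(V=2) = 0 + 0 + 1/6 = 1/6

U and V are independent iff P(U=i,V=j) = P(U=i)·P(V=j) for every cell.
  P(U=0)·P(V=0) = 7/12 × 7/12 = 49/144, but P(U=0,V=0) = 7/12 ✗

No, U and V are not independent. Quantitatively, I(U;V) > 0:

H(U) = -[(7/12)·log₂(7/12) + (1/4)·log₂(1/4) + (1/6)·log₂(1/6)]
  = 0.4536 + 0.5000 + 0.4308
  = 1.3844 bits
H(V) = -[(7/12)·log₂(7/12) + (1/4)·log₂(1/4) + (1/6)·log₂(1/6)]
  = 0.4536 + 0.5000 + 0.4308
  = 1.3844 bits
H(U,V) = -[(7/12)·log₂(7/12) + (1/4)·log₂(1/4) + (1/6)·log₂(1/6)]
  = 0.4536 + 0.5000 + 0.4308
  = 1.3844 bits
I(U;V) = H(U) + H(V) - H(U,V) = 1.3844 + 1.3844 - 1.3844 = 1.3844 bits > 0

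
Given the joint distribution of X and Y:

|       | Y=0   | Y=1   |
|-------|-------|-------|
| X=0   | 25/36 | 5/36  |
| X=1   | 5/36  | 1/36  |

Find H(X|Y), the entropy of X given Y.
Marginal P(Y) (column sums):
  P(Y=0) = 25/36 + 5/36 = 5/6
  P(Y=1) = 5/36 + 1/36 = 1/6

H(X|Y) = -Σ P(X,Y)·log₂ P(X|Y), where P(X|Y) = P(X,Y) / P(Y)
  (X=0,Y=0): P(X|Y) = (25/36)/(5/6) = 5/6;  -(25/36)·log₂(5/6) = 0.1827
  (X=0,Y=1): P(X|Y) = (5/36)/(1/6) = 5/6;  -(5/36)·log₂(5/6) = 0.0365
  (X=1,Y=0): P(X|Y) = (5/36)/(5/6) = 1/6;  -(5/36)·log₂(1/6) = 0.3590
  (X=1,Y=1): P(X|Y) = (1/36)/(1/6) = 1/6;  -(1/36)·log₂(1/6) = 0.0718
H(X|Y) = 0.1827 + 0.0365 + 0.3590 + 0.0718
  = 0.6500 bits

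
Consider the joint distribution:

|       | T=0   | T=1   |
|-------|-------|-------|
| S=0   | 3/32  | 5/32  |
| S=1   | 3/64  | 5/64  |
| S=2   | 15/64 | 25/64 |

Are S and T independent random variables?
Marginal P(S) (row sums):
  P(S=0) = 3/32 + 5/32 = 1/4
  P(S=1) = 3/64 + 5/64 = 1/8
  P(S=2) = 15/64 + 25/64 = 5/8
Marginal P(T) (column sums):
  P(T=0) = 3/32 + 3/64 + 15/64 = 3/8
  P(T=1) = 5/32 + 5/64 + 25/64 = 5/8

S and T are independent iff P(S=i,T=j) = P(S=i)·P(T=j) for every cell.
  P(S=0)·P(T=0) = 1/4 × 3/8 = 3/32 = P(S=0,T=0) ✓
  P(S=0)·P(T=1) = 1/4 × 5/8 = 5/32 = P(S=0,T=1) ✓
  P(S=1)·P(T=0) = 1/8 × 3/8 = 3/64 = P(S=1,T=0) ✓
  P(S=1)·P(T=1) = 1/8 × 5/8 = 5/64 = P(S=1,T=1) ✓
  P(S=2)·P(T=0) = 5/8 × 3/8 = 15/64 = P(S=2,T=0) ✓
  P(S=2)·P(T=1) = 5/8 × 5/8 = 25/64 = P(S=2,T=1) ✓

Yes, S and T are independent: every cell factors, so I(S;T) = 0 bits.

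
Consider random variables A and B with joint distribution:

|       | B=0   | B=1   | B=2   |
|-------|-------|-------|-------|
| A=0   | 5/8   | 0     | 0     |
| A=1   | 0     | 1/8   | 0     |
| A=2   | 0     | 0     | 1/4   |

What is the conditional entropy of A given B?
Marginal P(B) (column sums):
  P(B=0) = 5/8 + 0 + 0 = 5/8
  P(B=1) = 0 + 1/8 + 0 = 1/8
  P(B=2) = 0 + 0 + 1/4 = 1/4

H(A|B) = -Σ P(A,B)·log₂ P(A|B), where P(A|B) = P(A,B) / P(B)
  (cells with P(A,B) = 0 contribute 0)
  (A=0,B=0): P(A|B) = (5/8)/(5/8) = 1;  -(5/8)·log₂(1) = 0.0000
  (A=1,B=1): P(A|B) = (1/8)/(1/8) = 1;  -(1/8)·log₂(1) = 0.0000
  (A=2,B=2): P(A|B) = (1/4)/(1/4) = 1;  -(1/4)·log₂(1) = 0.0000
H(A|B) = 0.0000 + 0.0000 + 0.0000
  = 0.0000 bits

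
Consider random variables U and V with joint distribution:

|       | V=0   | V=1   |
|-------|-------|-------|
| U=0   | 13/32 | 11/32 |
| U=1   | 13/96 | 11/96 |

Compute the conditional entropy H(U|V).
Marginal P(V) (column sums):
  P(V=0) = 13/32 + 13/96 = 13/24
  P(V=1) = 11/32 + 11/96 = 11/24

H(U|V) = -Σ P(U,V)·log₂ P(U|V), where P(U|V) = P(U,V) / P(V)
  (U=0,V=0): P(U|V) = (13/32)/(13/24) = 3/4;  -(13/32)·log₂(3/4) = 0.1686
  (U=0,V=1): P(U|V) = (11/32)/(11/24) = 3/4;  -(11/32)·log₂(3/4) = 0.1427
  (U=1,V=0): P(U|V) = (13/96)/(13/24) = 1/4;  -(13/96)·log₂(1/4) = 0.2708
  (U=1,V=1): P(U|V) = (11/96)/(11/24) = 1/4;  -(11/96)·log₂(1/4) = 0.2292
H(U|V) = 0.1686 + 0.1427 + 0.2708 + 0.2292
  = 0.8113 bits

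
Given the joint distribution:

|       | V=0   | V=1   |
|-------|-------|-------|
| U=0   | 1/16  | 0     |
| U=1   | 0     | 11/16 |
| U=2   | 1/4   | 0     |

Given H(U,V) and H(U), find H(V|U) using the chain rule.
From the chain rule: H(U,V) = H(U) + H(V|U)
Therefore: H(V|U) = H(U,V) - H(U)

H(U,V) = -[(1/16)·log₂(1/16) + (11/16)·log₂(11/16) + (1/4)·log₂(1/4)]
  = 0.2500 + 0.3716 + 0.5000
  = 1.1216 bits
Marginal P(U) (row sums):
  P(U=0) = 1/16 + 0 = 1/16
  P(U=1) = 0 + 11/16 = 11/16
  P(U=2) = 1/4 + 0 = 1/4
H(U) = -[(1/16)·log₂(1/16) + (11/16)·log₂(11/16) + (1/4)·log₂(1/4)]
  = 0.2500 + 0.3716 + 0.5000
  = 1.1216 bits

H(V|U) = 1.1216 - 1.1216 = 0.0000 bits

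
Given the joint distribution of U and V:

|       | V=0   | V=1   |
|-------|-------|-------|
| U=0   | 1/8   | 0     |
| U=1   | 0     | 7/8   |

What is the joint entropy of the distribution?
H(U,V) = -Σ P(U,V) log₂ P(U,V), summed over the non-zero cells:
H(U,V) = -[(1/8)·log₂(1/8) + (7/8)·log₂(7/8)]
  = 0.3750 + 0.1686
  = 0.5436 bits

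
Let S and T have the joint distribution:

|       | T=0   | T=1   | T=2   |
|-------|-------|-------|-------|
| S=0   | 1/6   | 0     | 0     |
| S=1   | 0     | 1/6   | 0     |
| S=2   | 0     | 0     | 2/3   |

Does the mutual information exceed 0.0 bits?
Marginal P(S) (row sums):
  P(S=0) = 1/6 + 0 + 0 = 1/6
  P(S=1) = 0 + 1/6 + 0 = 1/6
  P(S=2) = 0 + 0 + 2/3 = 2/3
Marginal P(T) (column sums):
  P(T=0) = 1/6 + 0 + 0 = 1/6
  P(T=1) = 0 + 1/6 + 0 = 1/6
  P(T=2) = 0 + 0 + 2/3 = 2/3

H(S) = -[(1/6)·log₂(1/6) + (1/6)·log₂(1/6) + (2/3)·log₂(2/3)]
  = 0.4308 + 0.4308 + 0.3900
  = 1.2516 bits
H(T) = -[(1/6)·log₂(1/6) + (1/6)·log₂(1/6) + (2/3)·log₂(2/3)]
  = 0.4308 + 0.4308 + 0.3900
  = 1.2516 bits
H(S,T) = -[(1/6)·log₂(1/6) + (1/6)·log₂(1/6) + (2/3)·log₂(2/3)]
  = 0.4308 + 0.4308 + 0.3900
  = 1.2516 bits

I(S;T) = H(S) + H(T) - H(S,T)
  = 1.2516 + 1.2516 - 1.2516
  = 1.2516 bits

Yes. I(S;T) = 1.2516 bits, which is > 0.0 bits.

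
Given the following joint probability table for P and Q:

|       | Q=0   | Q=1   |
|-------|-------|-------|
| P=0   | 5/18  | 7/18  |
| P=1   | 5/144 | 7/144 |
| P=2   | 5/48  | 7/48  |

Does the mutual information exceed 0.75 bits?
Marginal P(P) (row sums):
  P(P=0) = 5/18 + 7/18 = 2/3
  P(P=1) = 5/144 + 7/144 = 1/12
  P(P=2) = 5/48 + 7/48 = 1/4
Marginal P(Q) (column sums):
  P(Q=0) = 5/18 + 5/144 + 5/48 = 5/12
  P(Q=1) = 7/18 + 7/144 + 7/48 = 7/12

H(P) = -[(2/3)·log₂(2/3) + (1/12)·log₂(1/12) + (1/4)·log₂(1/4)]
  = 0.3900 + 0.2987 + 0.5000
  = 1.1887 bits
H(Q) = -[(5/12)·log₂(5/12) + (7/12)·log₂(7/12)]
  = 0.5263 + 0.4536
  = 0.9799 bits
H(P,Q) = -[(5/18)·log₂(5/18) + (7/18)·log₂(7/18) + (5/144)·log₂(5/144) + (7/144)·log₂(7/144) + (5/48)·log₂(5/48) + (7/48)·log₂(7/48)]
  = 0.5133 + 0.5299 + 0.1683 + 0.2121 + 0.3399 + 0.4051
  = 2.1686 bits

I(P;Q) = H(P) + H(Q) - H(P,Q)
  = 1.1887 + 0.9799 - 2.1686
  = 0.0000 bits

No. I(P;Q) = 0.0000 bits, which is ≤ 0.75 bits.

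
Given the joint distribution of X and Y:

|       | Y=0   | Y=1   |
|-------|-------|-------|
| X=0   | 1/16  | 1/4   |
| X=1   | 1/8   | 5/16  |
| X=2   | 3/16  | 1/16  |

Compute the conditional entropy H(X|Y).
Marginal P(Y) (column sums):
  P(Y=0) = 1/16 + 1/8 + 3/16 = 3/8
  P(Y=1) = 1/4 + 5/16 + 1/16 = 5/8

H(X|Y) = -Σ P(X,Y)·log₂ P(X|Y), where P(X|Y) = P(X,Y) / P(Y)
  (X=0,Y=0): P(X|Y) = (1/16)/(3/8) = 1/6;  -(1/16)·log₂(1/6) = 0.1616
  (X=0,Y=1): P(X|Y) = (1/4)/(5/8) = 2/5;  -(1/4)·log₂(2/5) = 0.3305
  (X=1,Y=0): P(X|Y) = (1/8)/(3/8) = 1/3;  -(1/8)·log₂(1/3) = 0.1981
  (X=1,Y=1): P(X|Y) = (5/16)/(5/8) = 1/2;  -(5/16)·log₂(1/2) = 0.3125
  (X=2,Y=0): P(X|Y) = (3/16)/(3/8) = 1/2;  -(3/16)·log₂(1/2) = 0.1875
  (X=2,Y=1): P(X|Y) = (1/16)/(5/8) = 1/10;  -(1/16)·log₂(1/10) = 0.2076
H(X|Y) = 0.1616 + 0.3305 + 0.1981 + 0.3125 + 0.1875 + 0.2076
  = 1.3978 bits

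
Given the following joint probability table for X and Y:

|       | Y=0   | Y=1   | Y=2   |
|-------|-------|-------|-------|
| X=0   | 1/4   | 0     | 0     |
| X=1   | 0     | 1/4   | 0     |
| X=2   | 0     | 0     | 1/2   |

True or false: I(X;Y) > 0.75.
Marginal P(X) (row sums):
  P(X=0) = 1/4 + 0 + 0 = 1/4
  P(X=1) = 0 + 1/4 + 0 = 1/4
  P(X=2) = 0 + 0 + 1/2 = 1/2
Marginal P(Y) (column sums):
  P(Y=0) = 1/4 + 0 + 0 = 1/4
  P(Y=1) = 0 + 1/4 + 0 = 1/4
  P(Y=2) = 0 + 0 + 1/2 = 1/2

H(X) = -[(1/4)·log₂(1/4) + (1/4)·log₂(1/4) + (1/2)·log₂(1/2)]
  = 0.5000 + 0.5000 + 0.5000
  = 1.5000 bits
H(Y) = -[(1/4)·log₂(1/4) + (1/4)·log₂(1/4) + (1/2)·log₂(1/2)]
  = 0.5000 + 0.5000 + 0.5000
  = 1.5000 bits
H(X,Y) = -[(1/4)·log₂(1/4) + (1/4)·log₂(1/4) + (1/2)·log₂(1/2)]
  = 0.5000 + 0.5000 + 0.5000
  = 1.5000 bits

I(X;Y) = H(X) + H(Y) - H(X,Y)
  = 1.5000 + 1.5000 - 1.5000
  = 1.5000 bits

True. I(X;Y) = 1.5000 bits, which is > 0.75 bits.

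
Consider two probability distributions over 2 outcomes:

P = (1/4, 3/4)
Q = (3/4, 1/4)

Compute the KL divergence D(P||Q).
D(P||Q) = Σ P(i) log₂(P(i)/Q(i))
  i=0: (1/4) × log₂((1/4)/(3/4)) = (1/4) × log₂(1/3) = -0.3962
  i=1: (3/4) × log₂((3/4)/(1/4)) = (3/4) × log₂(3) = 1.1887
D(P||Q) = -0.3962 + 1.1887
  = 0.7925 bits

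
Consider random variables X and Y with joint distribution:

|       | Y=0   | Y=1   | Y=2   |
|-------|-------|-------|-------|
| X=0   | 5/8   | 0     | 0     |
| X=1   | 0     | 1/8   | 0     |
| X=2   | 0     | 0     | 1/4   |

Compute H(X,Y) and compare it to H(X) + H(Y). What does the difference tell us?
Marginal P(X) (row sums):
  P(X=0) = 5/8 + 0 + 0 = 5/8
  P(X=1) = 0 + 1/8 + 0 = 1/8
  P(X=2) = 0 + 0 + 1/4 = 1/4
Marginal P(Y) (column sums):
  P(Y=0) = 5/8 + 0 + 0 = 5/8
  P(Y=1) = 0 + 1/8 + 0 = 1/8
  P(Y=2) = 0 + 0 + 1/4 = 1/4

H(X,Y) = -[(5/8)·log₂(5/8) + (1/8)·log₂(1/8) + (1/4)·log₂(1/4)]
  = 0.4238 + 0.3750 + 0.5000
  = 1.2988 bits
H(X) = -[(5/8)·log₂(5/8) + (1/8)·log₂(1/8) + (1/4)·log₂(1/4)]
  = 0.4238 + 0.3750 + 0.5000
  = 1.2988 bits
H(Y) = -[(5/8)·log₂(5/8) + (1/8)·log₂(1/8) + (1/4)·log₂(1/4)]
  = 0.4238 + 0.3750 + 0.5000
  = 1.2988 bits

H(X) + H(Y) = 1.2988 + 1.2988 = 2.5976 bits
Difference: H(X) + H(Y) - H(X,Y) = 2.5976 - 1.2988 = 1.2988 bits = I(X;Y)

The difference is the mutual information; it is positive here, so X and Y are dependent (knowing one reduces uncertainty about the other by 1.2988 bits).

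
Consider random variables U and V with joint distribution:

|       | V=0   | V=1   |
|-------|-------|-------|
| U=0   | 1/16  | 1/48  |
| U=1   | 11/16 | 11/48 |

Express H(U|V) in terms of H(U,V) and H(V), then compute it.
H(U|V) = H(U,V) - H(V)

Marginal P(V) (column sums):
  P(V=0) = 1/16 + 11/16 = 3/4
  P(V=1) = 1/48 + 11/48 = 1/4

H(U,V) = -[(1/16)·log₂(1/16) + (1/48)·log₂(1/48) + (11/16)·log₂(11/16) + (11/48)·log₂(11/48)]
  = 0.2500 + 0.1164 + 0.3716 + 0.4871
  = 1.2251 bits
H(V) = -[(3/4)·log₂(3/4) + (1/4)·log₂(1/4)]
  = 0.3113 + 0.5000
  = 0.8113 bits

H(U|V) = 1.2251 - 0.8113 = 0.4138 bits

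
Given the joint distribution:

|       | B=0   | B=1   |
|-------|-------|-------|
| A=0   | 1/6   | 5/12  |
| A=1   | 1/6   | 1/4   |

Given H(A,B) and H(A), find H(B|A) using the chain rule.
From the chain rule: H(A,B) = H(A) + H(B|A)
Therefore: H(B|A) = H(A,B) - H(A)

H(A,B) = -[(1/6)·log₂(1/6) + (5/12)·log₂(5/12) + (1/6)·log₂(1/6) + (1/4)·log₂(1/4)]
  = 0.4308 + 0.5263 + 0.4308 + 0.5000
  = 1.8879 bits
Marginal P(A) (row sums):
  P(A=0) = 1/6 + 5/12 = 7/12
  P(A=1) = 1/6 + 1/4 = 5/12
H(A) = -[(7/12)·log₂(7/12) + (5/12)·log₂(5/12)]
  = 0.4536 + 0.5263
  = 0.9799 bits

H(B|A) = 1.8879 - 0.9799 = 0.9080 bits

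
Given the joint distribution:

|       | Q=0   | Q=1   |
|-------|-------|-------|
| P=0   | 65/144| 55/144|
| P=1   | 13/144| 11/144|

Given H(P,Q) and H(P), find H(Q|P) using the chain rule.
From the chain rule: H(P,Q) = H(P) + H(Q|P)
Therefore: H(Q|P) = H(P,Q) - H(P)

H(P,Q) = -[(65/144)·log₂(65/144) + (55/144)·log₂(55/144) + (13/144)·log₂(13/144) + (11/144)·log₂(11/144)]
  = 0.5180 + 0.5304 + 0.3132 + 0.2834
  = 1.6450 bits
Marginal P(P) (row sums):
  P(P=0) = 65/144 + 55/144 = 5/6
  P(P=1) = 13/144 + 11/144 = 1/6
H(P) = -[(5/6)·log₂(5/6) + (1/6)·log₂(1/6)]
  = 0.2192 + 0.4308
  = 0.6500 bits

H(Q|P) = 1.6450 - 0.6500 = 0.9950 bits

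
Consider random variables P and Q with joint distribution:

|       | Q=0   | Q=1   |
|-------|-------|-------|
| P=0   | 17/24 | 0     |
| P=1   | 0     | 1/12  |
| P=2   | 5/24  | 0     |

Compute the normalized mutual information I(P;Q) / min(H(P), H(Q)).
Marginal P(P) (row sums):
  P(P=0) = 17/24 + 0 = 17/24
  P(P=1) = 0 + 1/12 = 1/12
  P(P=2) = 5/24 + 0 = 5/24
Marginal P(Q) (column sums):
  P(Q=0) = 17/24 + 0 + 5/24 = 11/12
  P(Q=1) = 0 + 1/12 + 0 = 1/12

H(P) = -[(17/24)·log₂(17/24) + (1/12)·log₂(1/12) + (5/24)·log₂(5/24)]
  = 0.3524 + 0.2987 + 0.4715
  = 1.1226 bits
H(Q) = -[(11/12)·log₂(11/12) + (1/12)·log₂(1/12)]
  = 0.1151 + 0.2987
  = 0.4138 bits
H(P,Q) = -[(17/24)·log₂(17/24) + (1/12)·log₂(1/12) + (5/24)·log₂(5/24)]
  = 0.3524 + 0.2987 + 0.4715
  = 1.1226 bits

I(P;Q) = H(P) + H(Q) - H(P,Q)
  = 1.1226 + 0.4138 - 1.1226
  = 0.4138 bits

min(H(P), H(Q)) = min(1.1226, 0.4138) = 0.4138 bits
Normalized MI = 0.4138 / 0.4138 = 1.0000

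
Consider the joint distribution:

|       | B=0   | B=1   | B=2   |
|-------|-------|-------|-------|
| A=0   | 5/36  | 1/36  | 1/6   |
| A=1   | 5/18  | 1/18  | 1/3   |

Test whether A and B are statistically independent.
Marginal P(A) (row sums):
  P(A=0) = 5/36 + 1/36 + 1/6 = 1/3
  P(A=1) = 5/18 + 1/18 + 1/3 = 2/3
Marginal P(B) (column sums):
  P(B=0) = 5/36 + 5/18 = 5/12
  P(B=1) = 1/36 + 1/18 = 1/12
  P(B=2) = 1/6 + 1/3 = 1/2

A and B are independent iff P(A=i,B=j) = P(A=i)·P(B=j) for every cell.
  P(A=0)·P(B=0) = 1/3 × 5/12 = 5/36 = P(A=0,B=0) ✓
  P(A=0)·P(B=1) = 1/3 × 1/12 = 1/36 = P(A=0,B=1) ✓
  P(A=0)·P(B=2) = 1/3 × 1/2 = 1/6 = P(A=0,B=2) ✓
  P(A=1)·P(B=0) = 2/3 × 5/12 = 5/18 = P(A=1,B=0) ✓
  P(A=1)·P(B=1) = 2/3 × 1/12 = 1/18 = P(A=1,B=1) ✓
  P(A=1)·P(B=2) = 2/3 × 1/2 = 1/3 = P(A=1,B=2) ✓

Yes, A and B are independent: every cell factors, so I(A;B) = 0 bits.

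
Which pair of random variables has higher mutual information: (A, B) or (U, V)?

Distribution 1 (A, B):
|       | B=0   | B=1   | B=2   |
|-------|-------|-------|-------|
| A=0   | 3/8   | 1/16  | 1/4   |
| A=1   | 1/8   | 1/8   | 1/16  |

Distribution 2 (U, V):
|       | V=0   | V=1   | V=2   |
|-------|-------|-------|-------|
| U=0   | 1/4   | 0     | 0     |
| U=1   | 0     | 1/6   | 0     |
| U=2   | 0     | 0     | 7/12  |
Distribution 1 (A, B):
Marginal P(A) (row sums):
  P(A=0) = 3/8 + 1/16 + 1/4 = 11/16
  P(A=1) = 1/8 + 1/8 + 1/16 = 5/16
Marginal P(B) (column sums):
  P(B=0) = 3/8 + 1/8 = 1/2
  P(B=1) = 1/16 + 1/8 = 3/16
  P(B=2) = 1/4 + 1/16 = 5/16

H(A) = -[(11/16)·log₂(11/16) + (5/16)·log₂(5/16)]
  = 0.3716 + 0.5244
  = 0.8960 bits
H(B) = -[(1/2)·log₂(1/2) + (3/16)·log₂(3/16) + (5/16)·log₂(5/16)]
  = 0.5000 + 0.4528 + 0.5244
  = 1.4772 bits
H(A,B) = -[(3/8)·log₂(3/8) + (1/16)·log₂(1/16) + (1/4)·log₂(1/4) + (1/8)·log₂(1/8) + (1/8)·log₂(1/8) + (1/16)·log₂(1/16)]
  = 0.5306 + 0.2500 + 0.5000 + 0.3750 + 0.3750 + 0.2500
  = 2.2806 bits

I(A;B) = H(A) + H(B) - H(A,B)
  = 0.8960 + 1.4772 - 2.2806
  = 0.0926 bits

Distribution 2 (U, V):
Marginal P(U) (row sums):
  P(U=0) = 1/4 + 0 + 0 = 1/4
  P(U=1) = 0 + 1/6 + 0 = 1/6
  P(U=2) = 0 + 0 + 7/12 = 7/12
Marginal P(V) (column sums):
  P(V=0) = 1/4 + 0 + 0 = 1/4
  P(V=1) = 0 + 1/6 + 0 = 1/6
  P(V=2) = 0 + 0 + 7/12 = 7/12

H(U) = -[(1/4)·log₂(1/4) + (1/6)·log₂(1/6) + (7/12)·log₂(7/12)]
  = 0.5000 + 0.4308 + 0.4536
  = 1.3844 bits
H(V) = -[(1/4)·log₂(1/4) + (1/6)·log₂(1/6) + (7/12)·log₂(7/12)]
  = 0.5000 + 0.4308 + 0.4536
  = 1.3844 bits
H(U,V) = -[(1/4)·log₂(1/4) + (1/6)·log₂(1/6) + (7/12)·log₂(7/12)]
  = 0.5000 + 0.4308 + 0.4536
  = 1.3844 bits

I(U;V) = H(U) + H(V) - H(U,V)
  = 1.3844 + 1.3844 - 1.3844
  = 1.3844 bits

I(U;V) = 1.3844 bits > I(A;B) = 0.0926 bits, so (U, V) has the higher mutual information (stronger dependence).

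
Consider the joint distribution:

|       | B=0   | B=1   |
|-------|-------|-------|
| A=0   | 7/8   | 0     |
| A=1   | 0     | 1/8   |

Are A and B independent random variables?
Marginal P(A) (row sums):
  P(A=0) = 7/8 + 0 = 7/8
  P(A=1) = 0 + 1/8 = 1/8
Marginal P(B) (column sums):
  P(B=0) = 7/8 + 0 = 7/8
  P(B=1) = 0 + 1/8 = 1/8

A and B are independent iff P(A=i,B=j) = P(A=i)·P(B=j) for every cell.
  P(A=0)·P(B=0) = 7/8 × 7/8 = 49/64, but P(A=0,B=0) = 7/8 ✗

No, A and B are not independent. Quantitatively, I(A;B) > 0:

H(A) = -[(7/8)·log₂(7/8) + (1/8)·log₂(1/8)]
  = 0.1686 + 0.3750
  = 0.5436 bits
H(B) = -[(7/8)·log₂(7/8) + (1/8)·log₂(1/8)]
  = 0.1686 + 0.3750
  = 0.5436 bits
H(A,B) = -[(7/8)·log₂(7/8) + (1/8)·log₂(1/8)]
  = 0.1686 + 0.3750
  = 0.5436 bits
I(A;B) = H(A) + H(B) - H(A,B) = 0.5436 + 0.5436 - 0.5436 = 0.5436 bits > 0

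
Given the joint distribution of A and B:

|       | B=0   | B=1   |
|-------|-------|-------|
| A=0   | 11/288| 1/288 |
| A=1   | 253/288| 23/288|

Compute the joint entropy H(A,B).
H(A,B) = -Σ P(A,B) log₂ P(A,B), summed over the non-zero cells:
H(A,B) = -[(11/288)·log₂(11/288) + (1/288)·log₂(1/288) + (253/288)·log₂(253/288) + (23/288)·log₂(23/288)]
  = 0.1799 + 0.0284 + 0.1642 + 0.2912
  = 0.6637 bits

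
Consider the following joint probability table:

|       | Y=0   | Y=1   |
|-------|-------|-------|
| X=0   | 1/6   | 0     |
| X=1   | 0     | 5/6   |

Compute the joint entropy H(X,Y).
H(X,Y) = -Σ P(X,Y) log₂ P(X,Y), summed over the non-zero cells:
H(X,Y) = -[(1/6)·log₂(1/6) + (5/6)·log₂(5/6)]
  = 0.4308 + 0.2192
  = 0.6500 bits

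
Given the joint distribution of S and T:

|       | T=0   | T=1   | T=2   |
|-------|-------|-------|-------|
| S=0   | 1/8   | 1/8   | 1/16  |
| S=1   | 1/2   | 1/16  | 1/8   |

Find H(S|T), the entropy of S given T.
Marginal P(T) (column sums):
  P(T=0) = 1/8 + 1/2 = 5/8
  P(T=1) = 1/8 + 1/16 = 3/16
  P(T=2) = 1/16 + 1/8 = 3/16

H(S|T) = -Σ P(S,T)·log₂ P(S|T), where P(S|T) = P(S,T) / P(T)
  (S=0,T=0): P(S|T) = (1/8)/(5/8) = 1/5;  -(1/8)·log₂(1/5) = 0.2902
  (S=0,T=1): P(S|T) = (1/8)/(3/16) = 2/3;  -(1/8)·log₂(2/3) = 0.0731
  (S=0,T=2): P(S|T) = (1/16)/(3/16) = 1/3;  -(1/16)·log₂(1/3) = 0.0991
  (S=1,T=0): P(S|T) = (1/2)/(5/8) = 4/5;  -(1/2)·log₂(4/5) = 0.1610
  (S=1,T=1): P(S|T) = (1/16)/(3/16) = 1/3;  -(1/16)·log₂(1/3) = 0.0991
  (S=1,T=2): P(S|T) = (1/8)/(3/16) = 2/3;  -(1/8)·log₂(2/3) = 0.0731
H(S|T) = 0.2902 + 0.0731 + 0.0991 + 0.1610 + 0.0991 + 0.0731
  = 0.7956 bits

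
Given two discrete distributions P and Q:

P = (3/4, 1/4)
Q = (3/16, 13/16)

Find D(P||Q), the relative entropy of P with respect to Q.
D(P||Q) = Σ P(i) log₂(P(i)/Q(i))
  i=0: (3/4) × log₂((3/4)/(3/16)) = (3/4) × log₂(4) = 1.5000
  i=1: (1/4) × log₂((1/4)/(13/16)) = (1/4) × log₂(4/13) = -0.4251
D(P||Q) = 1.5000 - 0.4251
  = 1.0749 bits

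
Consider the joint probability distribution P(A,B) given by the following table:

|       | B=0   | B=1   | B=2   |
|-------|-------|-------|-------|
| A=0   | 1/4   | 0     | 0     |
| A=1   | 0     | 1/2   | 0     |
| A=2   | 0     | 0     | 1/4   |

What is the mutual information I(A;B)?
Marginal P(A) (row sums):
  P(A=0) = 1/4 + 0 + 0 = 1/4
  P(A=1) = 0 + 1/2 + 0 = 1/2
  P(A=2) = 0 + 0 + 1/4 = 1/4
Marginal P(B) (column sums):
  P(B=0) = 1/4 + 0 + 0 = 1/4
  P(B=1) = 0 + 1/2 + 0 = 1/2
  P(B=2) = 0 + 0 + 1/4 = 1/4

H(A) = -[(1/4)·log₂(1/4) + (1/2)·log₂(1/2) + (1/4)·log₂(1/4)]
  = 0.5000 + 0.5000 + 0.5000
  = 1.5000 bits
H(B) = -[(1/4)·log₂(1/4) + (1/2)·log₂(1/2) + (1/4)·log₂(1/4)]
  = 0.5000 + 0.5000 + 0.5000
  = 1.5000 bits
H(A,B) = -[(1/4)·log₂(1/4) + (1/2)·log₂(1/2) + (1/4)·log₂(1/4)]
  = 0.5000 + 0.5000 + 0.5000
  = 1.5000 bits

I(A;B) = H(A) + H(B) - H(A,B)
  = 1.5000 + 1.5000 - 1.5000
  = 1.5000 bits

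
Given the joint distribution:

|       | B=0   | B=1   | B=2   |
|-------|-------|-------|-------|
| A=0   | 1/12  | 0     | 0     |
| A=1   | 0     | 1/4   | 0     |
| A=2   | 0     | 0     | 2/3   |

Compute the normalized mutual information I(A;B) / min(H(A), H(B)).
Marginal P(A) (row sums):
  P(A=0) = 1/12 + 0 + 0 = 1/12
  P(A=1) = 0 + 1/4 + 0 = 1/4
  P(A=2) = 0 + 0 + 2/3 = 2/3
Marginal P(B) (column sums):
  P(B=0) = 1/12 + 0 + 0 = 1/12
  P(B=1) = 0 + 1/4 + 0 = 1/4
  P(B=2) = 0 + 0 + 2/3 = 2/3

H(A) = -[(1/12)·log₂(1/12) + (1/4)·log₂(1/4) + (2/3)·log₂(2/3)]
  = 0.2987 + 0.5000 + 0.3900
  = 1.1887 bits
H(B) = -[(1/12)·log₂(1/12) + (1/4)·log₂(1/4) + (2/3)·log₂(2/3)]
  = 0.2987 + 0.5000 + 0.3900
  = 1.1887 bits
H(A,B) = -[(1/12)·log₂(1/12) + (1/4)·log₂(1/4) + (2/3)·log₂(2/3)]
  = 0.2987 + 0.5000 + 0.3900
  = 1.1887 bits

I(A;B) = H(A) + H(B) - H(A,B)
  = 1.1887 + 1.1887 - 1.1887
  = 1.1887 bits

min(H(A), H(B)) = min(1.1887, 1.1887) = 1.1887 bits
Normalized MI = 1.1887 / 1.1887 = 1.0000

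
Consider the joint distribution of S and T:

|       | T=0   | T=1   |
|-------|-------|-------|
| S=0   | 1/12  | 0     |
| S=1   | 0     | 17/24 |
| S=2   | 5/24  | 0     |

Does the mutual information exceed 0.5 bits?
Marginal P(S) (row sums):
  P(S=0) = 1/12 + 0 = 1/12
  P(S=1) = 0 + 17/24 = 17/24
  P(S=2) = 5/24 + 0 = 5/24
Marginal P(T) (column sums):
  P(T=0) = 1/12 + 0 + 5/24 = 7/24
  P(T=1) = 0 + 17/24 + 0 = 17/24

H(S) = -[(1/12)·log₂(1/12) + (17/24)·log₂(17/24) + (5/24)·log₂(5/24)]
  = 0.2987 + 0.3524 + 0.4715
  = 1.1226 bits
H(T) = -[(7/24)·log₂(7/24) + (17/24)·log₂(17/24)]
  = 0.5185 + 0.3524
  = 0.8709 bits
H(S,T) = -[(1/12)·log₂(1/12) + (17/24)·log₂(17/24) + (5/24)·log₂(5/24)]
  = 0.2987 + 0.3524 + 0.4715
  = 1.1226 bits

I(S;T) = H(S) + H(T) - H(S,T)
  = 1.1226 + 0.8709 - 1.1226
  = 0.8709 bits

Yes. I(S;T) = 0.8709 bits, which is > 0.5 bits.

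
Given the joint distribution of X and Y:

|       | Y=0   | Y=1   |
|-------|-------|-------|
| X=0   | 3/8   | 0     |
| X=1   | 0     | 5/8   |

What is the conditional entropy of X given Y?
Marginal P(Y) (column sums):
  P(Y=0) = 3/8 + 0 = 3/8
  P(Y=1) = 0 + 5/8 = 5/8

H(X|Y) = -Σ P(X,Y)·log₂ P(X|Y), where P(X|Y) = P(X,Y) / P(Y)
  (cells with P(X,Y) = 0 contribute 0)
  (X=0,Y=0): P(X|Y) = (3/8)/(3/8) = 1;  -(3/8)·log₂(1) = 0.0000
  (X=1,Y=1): P(X|Y) = (5/8)/(5/8) = 1;  -(5/8)·log₂(1) = 0.0000
H(X|Y) = 0.0000 + 0.0000
  = 0.0000 bits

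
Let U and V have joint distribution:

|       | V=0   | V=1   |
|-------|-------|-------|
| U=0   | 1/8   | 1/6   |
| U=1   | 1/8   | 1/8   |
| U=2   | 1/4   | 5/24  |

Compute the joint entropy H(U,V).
H(U,V) = -Σ P(U,V) log₂ P(U,V), summed over the non-zero cells:
H(U,V) = -[(1/8)·log₂(1/8) + (1/6)·log₂(1/6) + (1/8)·log₂(1/8) + (1/8)·log₂(1/8) + (1/4)·log₂(1/4) + (5/24)·log₂(5/24)]
  = 0.3750 + 0.4308 + 0.3750 + 0.3750 + 0.5000 + 0.4715
  = 2.5273 bits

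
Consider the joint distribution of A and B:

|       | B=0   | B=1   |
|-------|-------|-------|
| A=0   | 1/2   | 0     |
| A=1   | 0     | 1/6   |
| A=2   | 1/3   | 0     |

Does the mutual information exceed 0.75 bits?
Marginal P(A) (row sums):
  P(A=0) = 1/2 + 0 = 1/2
  P(A=1) = 0 + 1/6 = 1/6
  P(A=2) = 1/3 + 0 = 1/3
Marginal P(B) (column sums):
  P(B=0) = 1/2 + 0 + 1/3 = 5/6
  P(B=1) = 0 + 1/6 + 0 = 1/6

H(A) = -[(1/2)·log₂(1/2) + (1/6)·log₂(1/6) + (1/3)·log₂(1/3)]
  = 0.5000 + 0.4308 + 0.5283
  = 1.4591 bits
H(B) = -[(5/6)·log₂(5/6) + (1/6)·log₂(1/6)]
  = 0.2192 + 0.4308
  = 0.6500 bits
H(A,B) = -[(1/2)·log₂(1/2) + (1/6)·log₂(1/6) + (1/3)·log₂(1/3)]
  = 0.5000 + 0.4308 + 0.5283
  = 1.4591 bits

I(A;B) = H(A) + H(B) - H(A,B)
  = 1.4591 + 0.6500 - 1.4591
  = 0.6500 bits

No. I(A;B) = 0.6500 bits, which is ≤ 0.75 bits.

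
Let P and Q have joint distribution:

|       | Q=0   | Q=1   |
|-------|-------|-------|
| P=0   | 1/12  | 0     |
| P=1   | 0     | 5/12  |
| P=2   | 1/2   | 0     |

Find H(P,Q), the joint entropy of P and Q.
H(P,Q) = -Σ P(P,Q) log₂ P(P,Q), summed over the non-zero cells:
H(P,Q) = -[(1/12)·log₂(1/12) + (5/12)·log₂(5/12) + (1/2)·log₂(1/2)]
  = 0.2987 + 0.5263 + 0.5000
  = 1.3250 bits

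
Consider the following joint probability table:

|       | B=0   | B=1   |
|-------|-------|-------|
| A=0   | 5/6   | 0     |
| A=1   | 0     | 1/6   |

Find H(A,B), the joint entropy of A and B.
H(A,B) = -Σ P(A,B) log₂ P(A,B), summed over the non-zero cells:
H(A,B) = -[(5/6)·log₂(5/6) + (1/6)·log₂(1/6)]
  = 0.2192 + 0.4308
  = 0.6500 bits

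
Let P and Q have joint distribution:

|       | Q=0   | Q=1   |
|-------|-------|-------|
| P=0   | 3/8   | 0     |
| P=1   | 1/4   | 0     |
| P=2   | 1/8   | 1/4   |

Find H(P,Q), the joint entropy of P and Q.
H(P,Q) = -Σ P(P,Q) log₂ P(P,Q), summed over the non-zero cells:
H(P,Q) = -[(3/8)·log₂(3/8) + (1/4)·log₂(1/4) + (1/8)·log₂(1/8) + (1/4)·log₂(1/4)]
  = 0.5306 + 0.5000 + 0.3750 + 0.5000
  = 1.9056 bits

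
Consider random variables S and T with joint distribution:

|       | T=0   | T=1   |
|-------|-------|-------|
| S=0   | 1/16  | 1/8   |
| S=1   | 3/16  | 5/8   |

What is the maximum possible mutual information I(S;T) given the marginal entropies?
The upper bound on mutual information is I(S;T) ≤ min(H(S), H(T)).

Marginal P(S) (row sums):
  P(S=0) = 1/16 + 1/8 = 3/16
  P(S=1) = 3/16 + 5/8 = 13/16
Marginal P(T) (column sums):
  P(T=0) = 1/16 + 3/16 = 1/4
  P(T=1) = 1/8 + 5/8 = 3/4

H(S) = -[(3/16)·log₂(3/16) + (13/16)·log₂(13/16)]
  = 0.4528 + 0.2434
  = 0.6962 bits
H(T) = -[(1/4)·log₂(1/4) + (3/4)·log₂(3/4)]
  = 0.5000 + 0.3113
  = 0.8113 bits

Maximum possible I(S;T) = min(0.6962, 0.8113) = 0.6962 bits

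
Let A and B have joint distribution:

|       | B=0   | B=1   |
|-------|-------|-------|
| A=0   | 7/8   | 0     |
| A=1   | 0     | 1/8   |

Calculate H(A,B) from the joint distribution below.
H(A,B) = -Σ P(A,B) log₂ P(A,B), summed over the non-zero cells:
H(A,B) = -[(7/8)·log₂(7/8) + (1/8)·log₂(1/8)]
  = 0.1686 + 0.3750
  = 0.5436 bits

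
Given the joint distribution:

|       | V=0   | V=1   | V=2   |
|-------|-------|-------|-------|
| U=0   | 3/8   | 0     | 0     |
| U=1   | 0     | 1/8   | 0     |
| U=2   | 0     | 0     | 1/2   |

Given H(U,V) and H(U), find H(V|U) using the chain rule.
From the chain rule: H(U,V) = H(U) + H(V|U)
Therefore: H(V|U) = H(U,V) - H(U)

H(U,V) = -[(3/8)·log₂(3/8) + (1/8)·log₂(1/8) + (1/2)·log₂(1/2)]
  = 0.5306 + 0.3750 + 0.5000
  = 1.4056 bits
Marginal P(U) (row sums):
  P(U=0) = 3/8 + 0 + 0 = 3/8
  P(U=1) = 0 + 1/8 + 0 = 1/8
  P(U=2) = 0 + 0 + 1/2 = 1/2
H(U) = -[(3/8)·log₂(3/8) + (1/8)·log₂(1/8) + (1/2)·log₂(1/2)]
  = 0.5306 + 0.3750 + 0.5000
  = 1.4056 bits

H(V|U) = 1.4056 - 1.4056 = 0.0000 bits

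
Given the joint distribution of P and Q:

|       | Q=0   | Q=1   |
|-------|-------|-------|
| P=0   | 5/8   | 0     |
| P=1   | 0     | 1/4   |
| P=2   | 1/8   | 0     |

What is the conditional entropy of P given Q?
Marginal P(Q) (column sums):
  P(Q=0) = 5/8 + 0 + 1/8 = 3/4
  P(Q=1) = 0 + 1/4 + 0 = 1/4

H(P|Q) = -Σ P(P,Q)·log₂ P(P|Q), where P(P|Q) = P(P,Q) / P(Q)
  (cells with P(P,Q) = 0 contribute 0)
  (P=0,Q=0): P(P|Q) = (5/8)/(3/4) = 5/6;  -(5/8)·log₂(5/6) = 0.1644
  (P=1,Q=1): P(P|Q) = (1/4)/(1/4) = 1;  -(1/4)·log₂(1) = 0.0000
  (P=2,Q=0): P(P|Q) = (1/8)/(3/4) = 1/6;  -(1/8)·log₂(1/6) = 0.3231
H(P|Q) = 0.1644 + 0.0000 + 0.3231
  = 0.4875 bits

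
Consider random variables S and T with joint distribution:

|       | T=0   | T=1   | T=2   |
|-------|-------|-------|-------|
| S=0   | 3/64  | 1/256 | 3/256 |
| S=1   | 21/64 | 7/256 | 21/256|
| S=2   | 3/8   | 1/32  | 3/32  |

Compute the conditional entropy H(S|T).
Marginal P(T) (column sums):
  P(T=0) = 3/64 + 21/64 + 3/8 = 3/4
  P(T=1) = 1/256 + 7/256 + 1/32 = 1/16
  P(T=2) = 3/256 + 21/256 + 3/32 = 3/16

H(S|T) = -Σ P(S,T)·log₂ P(S|T), where P(S|T) = P(S,T) / P(T)
  (S=0,T=0): P(S|T) = (3/64)/(3/4) = 1/16;  -(3/64)·log₂(1/16) = 0.1875
  (S=0,T=1): P(S|T) = (1/256)/(1/16) = 1/16;  -(1/256)·log₂(1/16) = 0.0156
  (S=0,T=2): P(S|T) = (3/256)/(3/16) = 1/16;  -(3/256)·log₂(1/16) = 0.0469
  (S=1,T=0): P(S|T) = (21/64)/(3/4) = 7/16;  -(21/64)·log₂(7/16) = 0.3913
  (S=1,T=1): P(S|T) = (7/256)/(1/16) = 7/16;  -(7/256)·log₂(7/16) = 0.0326
  (S=1,T=2): P(S|T) = (21/256)/(3/16) = 7/16;  -(21/256)·log₂(7/16) = 0.0978
  (S=2,T=0): P(S|T) = (3/8)/(3/4) = 1/2;  -(3/8)·log₂(1/2) = 0.3750
  (S=2,T=1): P(S|T) = (1/32)/(1/16) = 1/2;  -(1/32)·log₂(1/2) = 0.0313
  (S=2,T=2): P(S|T) = (3/32)/(3/16) = 1/2;  -(3/32)·log₂(1/2) = 0.0938
H(S|T) = 0.1875 + 0.0156 + 0.0469 + 0.3913 + 0.0326 + 0.0978 + 0.3750 + 0.0313 + 0.0938
  = 1.2718 bits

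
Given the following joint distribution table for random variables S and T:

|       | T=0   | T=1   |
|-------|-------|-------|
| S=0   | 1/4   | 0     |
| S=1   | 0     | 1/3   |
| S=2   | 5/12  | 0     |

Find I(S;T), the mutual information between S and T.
Marginal P(S) (row sums):
  P(S=0) = 1/4 + 0 = 1/4
  P(S=1) = 0 + 1/3 = 1/3
  P(S=2) = 5/12 + 0 = 5/12
Marginal P(T) (column sums):
  P(T=0) = 1/4 + 0 + 5/12 = 2/3
  P(T=1) = 0 + 1/3 + 0 = 1/3

H(S) = -[(1/4)·log₂(1/4) + (1/3)·log₂(1/3) + (5/12)·log₂(5/12)]
  = 0.5000 + 0.5283 + 0.5263
  = 1.5546 bits
H(T) = -[(2/3)·log₂(2/3) + (1/3)·log₂(1/3)]
  = 0.3900 + 0.5283
  = 0.9183 bits
H(S,T) = -[(1/4)·log₂(1/4) + (1/3)·log₂(1/3) + (5/12)·log₂(5/12)]
  = 0.5000 + 0.5283 + 0.5263
  = 1.5546 bits

I(S;T) = H(S) + H(T) - H(S,T)
  = 1.5546 + 0.9183 - 1.5546
  = 0.9183 bits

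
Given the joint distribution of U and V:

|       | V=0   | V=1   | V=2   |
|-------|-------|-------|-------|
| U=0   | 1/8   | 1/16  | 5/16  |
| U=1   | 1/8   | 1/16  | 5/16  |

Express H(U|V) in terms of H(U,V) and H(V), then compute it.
H(U|V) = H(U,V) - H(V)

Marginal P(V) (column sums):
  P(V=0) = 1/8 + 1/8 = 1/4
  P(V=1) = 1/16 + 1/16 = 1/8
  P(V=2) = 5/16 + 5/16 = 5/8

H(U,V) = -[(1/8)·log₂(1/8) + (1/16)·log₂(1/16) + (5/16)·log₂(5/16) + (1/8)·log₂(1/8) + (1/16)·log₂(1/16) + (5/16)·log₂(5/16)]
  = 0.3750 + 0.2500 + 0.5244 + 0.3750 + 0.2500 + 0.5244
  = 2.2988 bits
H(V) = -[(1/4)·log₂(1/4) + (1/8)·log₂(1/8) + (5/8)·log₂(5/8)]
  = 0.5000 + 0.3750 + 0.4238
  = 1.2988 bits

H(U|V) = 2.2988 - 1.2988 = 1.0000 bits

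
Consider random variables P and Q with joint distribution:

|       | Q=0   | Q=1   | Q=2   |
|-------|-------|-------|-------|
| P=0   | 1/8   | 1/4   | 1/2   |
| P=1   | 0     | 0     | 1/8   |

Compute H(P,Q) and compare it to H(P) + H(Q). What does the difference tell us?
Marginal P(P) (row sums):
  P(P=0) = 1/8 + 1/4 + 1/2 = 7/8
  P(P=1) = 0 + 0 + 1/8 = 1/8
Marginal P(Q) (column sums):
  P(Q=0) = 1/8 + 0 = 1/8
  P(Q=1) = 1/4 + 0 = 1/4
  P(Q=2) = 1/2 + 1/8 = 5/8

H(P,Q) = -[(1/8)·log₂(1/8) + (1/4)·log₂(1/4) + (1/2)·log₂(1/2) + (1/8)·log₂(1/8)]
  = 0.3750 + 0.5000 + 0.5000 + 0.3750
  = 1.7500 bits
H(P) = -[(7/8)·log₂(7/8) + (1/8)·log₂(1/8)]
  = 0.1686 + 0.3750
  = 0.5436 bits
H(Q) = -[(1/8)·log₂(1/8) + (1/4)·log₂(1/4) + (5/8)·log₂(5/8)]
  = 0.3750 + 0.5000 + 0.4238
  = 1.2988 bits

H(P) + H(Q) = 0.5436 + 1.2988 = 1.8424 bits
Difference: H(P) + H(Q) - H(P,Q) = 1.8424 - 1.7500 = 0.0924 bits = I(P;Q)

The difference is the mutual information; it is positive here, so P and Q are dependent (knowing one reduces uncertainty about the other by 0.0924 bits).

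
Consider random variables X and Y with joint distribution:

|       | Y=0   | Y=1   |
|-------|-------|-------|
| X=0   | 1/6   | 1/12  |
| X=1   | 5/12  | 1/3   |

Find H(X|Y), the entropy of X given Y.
Marginal P(Y) (column sums):
  P(Y=0) = 1/6 + 5/12 = 7/12
  P(Y=1) = 1/12 + 1/3 = 5/12

H(X|Y) = -Σ P(X,Y)·log₂ P(X|Y), where P(X|Y) = P(X,Y) / P(Y)
  (X=0,Y=0): P(X|Y) = (1/6)/(7/12) = 2/7;  -(1/6)·log₂(2/7) = 0.3012
  (X=0,Y=1): P(X|Y) = (1/12)/(5/12) = 1/5;  -(1/12)·log₂(1/5) = 0.1935
  (X=1,Y=0): P(X|Y) = (5/12)/(7/12) = 5/7;  -(5/12)·log₂(5/7) = 0.2023
  (X=1,Y=1): P(X|Y) = (1/3)/(5/12) = 4/5;  -(1/3)·log₂(4/5) = 0.1073
H(X|Y) = 0.3012 + 0.1935 + 0.2023 + 0.1073
  = 0.8043 bits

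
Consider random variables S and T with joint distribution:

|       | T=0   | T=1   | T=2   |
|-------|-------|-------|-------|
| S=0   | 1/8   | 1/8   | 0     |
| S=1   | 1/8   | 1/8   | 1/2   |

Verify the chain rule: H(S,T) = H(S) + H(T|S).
Left side:
H(S,T) = -[(1/8)·log₂(1/8) + (1/8)·log₂(1/8) + (1/8)·log₂(1/8) + (1/8)·log₂(1/8) + (1/2)·log₂(1/2)]
  = 0.3750 + 0.3750 + 0.3750 + 0.3750 + 0.5000
  = 2.0000 bits

Right side:
Marginal P(S) (row sums):
  P(S=0) = 1/8 + 1/8 + 0 = 1/4
  P(S=1) = 1/8 + 1/8 + 1/2 = 3/4
H(S) = -[(1/4)·log₂(1/4) + (3/4)·log₂(3/4)]
  = 0.5000 + 0.3113
  = 0.8113 bits
H(T|S) = -Σ P(S,T)·log₂ P(T|S), where P(T|S) = P(S,T) / P(S)
  (cells with P(S,T) = 0 contribute 0)
  (S=0,T=0): P(T|S) = (1/8)/(1/4) = 1/2;  -(1/8)·log₂(1/2) = 0.1250
  (S=0,T=1): P(T|S) = (1/8)/(1/4) = 1/2;  -(1/8)·log₂(1/2) = 0.1250
  (S=1,T=0): P(T|S) = (1/8)/(3/4) = 1/6;  -(1/8)·log₂(1/6) = 0.3231
  (S=1,T=1): P(T|S) = (1/8)/(3/4) = 1/6;  -(1/8)·log₂(1/6) = 0.3231
  (S=1,T=2): P(T|S) = (1/2)/(3/4) = 2/3;  -(1/2)·log₂(2/3) = 0.2925
H(T|S) = 0.1250 + 0.1250 + 0.3231 + 0.3231 + 0.2925
  = 1.1887 bits
H(S) + H(T|S) = 0.8113 + 1.1887 = 2.0000 bits

Both sides equal 2.0000 bits, so the chain rule holds ✓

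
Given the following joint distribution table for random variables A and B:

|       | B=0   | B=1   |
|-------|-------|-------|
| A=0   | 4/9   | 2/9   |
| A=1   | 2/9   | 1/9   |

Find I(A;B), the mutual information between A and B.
Marginal P(A) (row sums):
  P(A=0) = 4/9 + 2/9 = 2/3
  P(A=1) = 2/9 + 1/9 = 1/3
Marginal P(B) (column sums):
  P(B=0) = 4/9 + 2/9 = 2/3
  P(B=1) = 2/9 + 1/9 = 1/3

H(A) = -[(2/3)·log₂(2/3) + (1/3)·log₂(1/3)]
  = 0.3900 + 0.5283
  = 0.9183 bits
H(B) = -[(2/3)·log₂(2/3) + (1/3)·log₂(1/3)]
  = 0.3900 + 0.5283
  = 0.9183 bits
H(A,B) = -[(4/9)·log₂(4/9) + (2/9)·log₂(2/9) + (2/9)·log₂(2/9) + (1/9)·log₂(1/9)]
  = 0.5200 + 0.4822 + 0.4822 + 0.3522
  = 1.8366 bits

I(A;B) = H(A) + H(B) - H(A,B)
  = 0.9183 + 0.9183 - 1.8366
  = 0.0000 bits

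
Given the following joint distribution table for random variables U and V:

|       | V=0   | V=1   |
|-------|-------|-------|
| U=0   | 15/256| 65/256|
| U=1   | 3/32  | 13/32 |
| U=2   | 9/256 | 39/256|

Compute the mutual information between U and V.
Marginal P(U) (row sums):
  P(U=0) = 15/256 + 65/256 = 5/16
  P(U=1) = 3/32 + 13/32 = 1/2
  P(U=2) = 9/256 + 39/256 = 3/16
Marginal P(V) (column sums):
  P(V=0) = 15/256 + 3/32 + 9/256 = 3/16
  P(V=1) = 65/256 + 13/32 + 39/256 = 13/16

H(U) = -[(5/16)·log₂(5/16) + (1/2)·log₂(1/2) + (3/16)·log₂(3/16)]
  = 0.5244 + 0.5000 + 0.4528
  = 1.4772 bits
H(V) = -[(3/16)·log₂(3/16) + (13/16)·log₂(13/16)]
  = 0.4528 + 0.2434
  = 0.6962 bits
H(U,V) = -[(15/256)·log₂(15/256) + (65/256)·log₂(65/256) + (3/32)·log₂(3/32) + (13/32)·log₂(13/32) + (9/256)·log₂(9/256) + (39/256)·log₂(39/256)]
  = 0.2398 + 0.5021 + 0.3202 + 0.5279 + 0.1698 + 0.4136
  = 2.1734 bits

I(U;V) = H(U) + H(V) - H(U,V)
  = 1.4772 + 0.6962 - 2.1734
  = 0.0000 bits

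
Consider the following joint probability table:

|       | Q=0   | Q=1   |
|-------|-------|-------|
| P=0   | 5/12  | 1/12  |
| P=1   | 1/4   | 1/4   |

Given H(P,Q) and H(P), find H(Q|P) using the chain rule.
From the chain rule: H(P,Q) = H(P) + H(Q|P)
Therefore: H(Q|P) = H(P,Q) - H(P)

H(P,Q) = -[(5/12)·log₂(5/12) + (1/12)·log₂(1/12) + (1/4)·log₂(1/4) + (1/4)·log₂(1/4)]
  = 0.5263 + 0.2987 + 0.5000 + 0.5000
  = 1.8250 bits
Marginal P(P) (row sums):
  P(P=0) = 5/12 + 1/12 = 1/2
  P(P=1) = 1/4 + 1/4 = 1/2
H(P) = -[(1/2)·log₂(1/2) + (1/2)·log₂(1/2)]
  = 0.5000 + 0.5000
  = 1.0000 bits

H(Q|P) = 1.8250 - 1.0000 = 0.8250 bits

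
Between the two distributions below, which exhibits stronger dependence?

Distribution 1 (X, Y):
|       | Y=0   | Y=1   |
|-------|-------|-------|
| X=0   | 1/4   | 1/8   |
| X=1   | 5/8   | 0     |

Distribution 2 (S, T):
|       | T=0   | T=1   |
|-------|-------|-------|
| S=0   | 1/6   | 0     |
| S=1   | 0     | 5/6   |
Distribution 1 (X, Y):
Marginal P(X) (row sums):
  P(X=0) = 1/4 + 1/8 = 3/8
  P(X=1) = 5/8 + 0 = 5/8
Marginal P(Y) (column sums):
  P(Y=0) = 1/4 + 5/8 = 7/8
  P(Y=1) = 1/8 + 0 = 1/8

H(X) = -[(3/8)·log₂(3/8) + (5/8)·log₂(5/8)]
  = 0.5306 + 0.4238
  = 0.9544 bits
H(Y) = -[(7/8)·log₂(7/8) + (1/8)·log₂(1/8)]
  = 0.1686 + 0.3750
  = 0.5436 bits
H(X,Y) = -[(1/4)·log₂(1/4) + (1/8)·log₂(1/8) + (5/8)·log₂(5/8)]
  = 0.5000 + 0.3750 + 0.4238
  = 1.2988 bits

I(X;Y) = H(X) + H(Y) - H(X,Y)
  = 0.9544 + 0.5436 - 1.2988
  = 0.1992 bits

Distribution 2 (S, T):
Marginal P(S) (row sums):
  P(S=0) = 1/6 + 0 = 1/6
  P(S=1) = 0 + 5/6 = 5/6
Marginal P(T) (column sums):
  P(T=0) = 1/6 + 0 = 1/6
  P(T=1) = 0 + 5/6 = 5/6

H(S) = -[(1/6)·log₂(1/6) + (5/6)·log₂(5/6)]
  = 0.4308 + 0.2192
  = 0.6500 bits
H(T) = -[(1/6)·log₂(1/6) + (5/6)·log₂(5/6)]
  = 0.4308 + 0.2192
  = 0.6500 bits
H(S,T) = -[(1/6)·log₂(1/6) + (5/6)·log₂(5/6)]
  = 0.4308 + 0.2192
  = 0.6500 bits

I(S;T) = H(S) + H(T) - H(S,T)
  = 0.6500 + 0.6500 - 0.6500
  = 0.6500 bits

I(S;T) = 0.6500 bits > I(X;Y) = 0.1992 bits, so (S, T) has the higher mutual information (stronger dependence).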